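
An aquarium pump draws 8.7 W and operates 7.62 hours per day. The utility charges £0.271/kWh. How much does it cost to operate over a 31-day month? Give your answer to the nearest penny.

Energy = 8.7 W × 7.62 h/day × 31 days = 2,055 Wh = 2.055 kWh
Cost = 2.055 kWh × £0.271/kWh = £0.56

£0.56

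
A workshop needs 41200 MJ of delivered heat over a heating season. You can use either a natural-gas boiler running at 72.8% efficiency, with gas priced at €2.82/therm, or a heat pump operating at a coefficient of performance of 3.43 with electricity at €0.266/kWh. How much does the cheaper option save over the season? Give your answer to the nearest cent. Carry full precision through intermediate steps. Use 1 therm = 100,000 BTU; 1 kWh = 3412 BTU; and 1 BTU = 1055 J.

€625.12

Heat load = 41200 MJ = 41,200,000,000 J / 1055 = 39,052,133 BTU
Gas: input = 39,052,133 / 0.728 = 53,643,039 BTU = 536.4 therm → 536.4 × €2.82 = €1,512.73
Heat pump: 39,052,133 BTU / 3412 = 11,450 kWh heat; / 3.43 = 3,337 kWh in → × €0.266 = €887.61
Difference = |€1,512.73 − €887.61| = €625.12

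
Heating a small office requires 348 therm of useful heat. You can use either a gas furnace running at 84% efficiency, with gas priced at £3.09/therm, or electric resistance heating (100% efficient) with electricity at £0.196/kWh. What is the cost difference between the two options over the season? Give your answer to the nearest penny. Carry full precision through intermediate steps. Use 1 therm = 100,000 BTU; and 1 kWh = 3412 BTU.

£718.92

Heat load = 348 therm × 100,000 = 34,800,000 BTU
Gas: input = 34,800,000 / 0.84 = 41,428,571 BTU = 414.3 therm → 414.3 × £3.09 = £1,280.14
Electric: 34,800,000 BTU / 3412 = 10,200 kWh → × £0.196 = £1,999.06
Difference = |£1,280.14 − £1,999.06| = £718.92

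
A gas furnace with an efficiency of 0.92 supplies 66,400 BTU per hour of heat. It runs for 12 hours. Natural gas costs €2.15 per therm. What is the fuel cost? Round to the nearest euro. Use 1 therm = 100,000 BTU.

Heat delivered = 66,400 BTU/h × 12 h = 796,800 BTU
Gas input = 796,800 / 0.92 = 866,087 BTU
= 866,087 / 100,000 = 8.661 therm
Cost = 8.661 × €2.15/therm = €18.62 ≈ €19

€19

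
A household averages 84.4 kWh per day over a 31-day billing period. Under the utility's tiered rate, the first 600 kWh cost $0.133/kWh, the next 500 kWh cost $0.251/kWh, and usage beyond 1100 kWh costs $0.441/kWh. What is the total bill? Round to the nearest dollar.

Usage = 84.4 kWh/day × 31 days = 2616.4 kWh
First 600 kWh × $0.133 = $79.80
Next 500 kWh × $0.251 = $125.50
Remaining 1516.4 kWh × $0.441 = $668.73
Total = $874.03 ≈ $874

$874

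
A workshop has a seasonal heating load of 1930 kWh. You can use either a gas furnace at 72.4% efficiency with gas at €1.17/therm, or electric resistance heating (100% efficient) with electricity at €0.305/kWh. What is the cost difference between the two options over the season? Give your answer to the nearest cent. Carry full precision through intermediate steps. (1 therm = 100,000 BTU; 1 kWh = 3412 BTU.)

€482.23

Heat load = 1930 kWh × 3412 = 6,585,160 BTU
Gas: input = 6,585,160 / 0.724 = 9,095,525 BTU = 90.96 therm → 90.96 × €1.17 = €106.42
Electric: 6,585,160 BTU / 3412 = 1,930 kWh → × €0.305 = €588.65
Difference = |€106.42 − €588.65| = €482.23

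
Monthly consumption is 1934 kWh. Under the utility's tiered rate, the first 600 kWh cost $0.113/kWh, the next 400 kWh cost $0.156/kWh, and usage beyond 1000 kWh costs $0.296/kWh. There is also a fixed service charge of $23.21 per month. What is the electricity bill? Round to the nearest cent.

$429.87

First 600 kWh × $0.113 = $67.80
Next 400 kWh × $0.156 = $62.40
Remaining 934 kWh × $0.296 = $276.46
Energy charge = $406.66; + service $23.21 = $429.87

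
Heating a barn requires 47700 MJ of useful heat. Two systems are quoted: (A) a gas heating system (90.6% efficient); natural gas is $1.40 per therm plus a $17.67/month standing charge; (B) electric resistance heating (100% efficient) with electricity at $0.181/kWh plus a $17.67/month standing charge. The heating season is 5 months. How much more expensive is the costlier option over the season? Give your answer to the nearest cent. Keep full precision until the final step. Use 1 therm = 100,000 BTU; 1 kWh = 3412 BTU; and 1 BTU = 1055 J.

$1699.82

Heat load = 47700 MJ = 47,700,000,000 J / 1055 = 45,213,270 BTU
Gas: input = 45,213,270 / 0.906 = 49,904,272 BTU = 499 therm → 499 × $1.40 = $698.66; + 5 × $17.67 standing = $787.01
Electric: 45,213,270 BTU / 3412 = 13,250 kWh → × $0.181 = $2,398.48; + 5 × $17.67 standing = $2,486.83
Difference = |$787.01 − $2,486.83| = $1,699.82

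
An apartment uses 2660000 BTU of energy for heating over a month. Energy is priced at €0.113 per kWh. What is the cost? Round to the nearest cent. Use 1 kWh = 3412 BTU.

€88.09

2660000 BTU × (0.00029308 kWh/BTU) = 779.6 kWh
Cost = 779.6 kWh × €0.113/kWh = €88.09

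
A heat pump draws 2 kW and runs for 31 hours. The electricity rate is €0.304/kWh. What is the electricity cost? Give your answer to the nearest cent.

Energy = 2000 W × 31 h = 62,000 Wh = 62 kWh
Cost = 62 kWh × €0.304/kWh = €18.85

€18.85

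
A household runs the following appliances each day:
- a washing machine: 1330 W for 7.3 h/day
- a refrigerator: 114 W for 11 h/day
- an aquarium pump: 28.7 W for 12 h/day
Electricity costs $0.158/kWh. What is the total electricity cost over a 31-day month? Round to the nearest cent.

$55.38

washing machine: 1330 W × 7.3 h × 31 d = 300,979 Wh = 301 kWh
refrigerator: 114 W × 11 h × 31 d = 38,874 Wh = 38.87 kWh
aquarium pump: 28.7 W × 12 h × 31 d = 10,676 Wh = 10.68 kWh
Total energy = 301 + 38.87 + 10.68 = 350.5 kWh
Cost = 350.5 kWh × $0.158 = $55.38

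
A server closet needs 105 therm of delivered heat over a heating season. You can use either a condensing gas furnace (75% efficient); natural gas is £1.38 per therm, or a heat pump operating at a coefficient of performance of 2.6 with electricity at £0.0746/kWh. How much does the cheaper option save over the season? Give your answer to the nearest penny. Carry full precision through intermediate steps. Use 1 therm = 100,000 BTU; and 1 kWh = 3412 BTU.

£104.90

Heat load = 105 therm × 100,000 = 10,500,000 BTU
Gas: input = 10,500,000 / 0.75 = 14,000,000 BTU = 140 therm → 140 × £1.38 = £193.20
Heat pump: 10,500,000 BTU / 3412 = 3,077 kWh heat; / 2.6 = 1,184 kWh in → × £0.0746 = £88.30
Difference = |£193.20 − £88.30| = £104.90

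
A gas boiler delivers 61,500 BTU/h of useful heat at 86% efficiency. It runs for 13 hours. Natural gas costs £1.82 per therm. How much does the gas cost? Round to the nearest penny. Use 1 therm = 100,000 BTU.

Heat delivered = 61,500 BTU/h × 13 h = 799,500 BTU
Gas input = 799,500 / 0.86 = 929,651 BTU
= 929,651 / 100,000 = 9.297 therm
Cost = 9.297 × £1.82/therm = £16.92

£16.92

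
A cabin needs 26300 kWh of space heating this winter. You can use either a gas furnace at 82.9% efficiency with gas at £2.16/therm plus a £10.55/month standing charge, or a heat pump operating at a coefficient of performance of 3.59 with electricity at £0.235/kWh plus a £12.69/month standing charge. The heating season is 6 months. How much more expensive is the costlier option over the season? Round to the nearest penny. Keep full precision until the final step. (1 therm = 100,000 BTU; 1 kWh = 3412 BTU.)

Heat load = 26300 kWh × 3412 = 89,735,600 BTU
Gas: input = 89,735,600 / 0.829 = 108,245,597 BTU = 1,082 therm → 1,082 × £2.16 = £2,338.10; + 6 × £10.55 standing = £2,401.40
Heat pump: 89,735,600 BTU / 3412 = 26,300 kWh heat; / 3.59 = 7,326 kWh in → × £0.235 = £1,721.59; + 6 × £12.69 standing = £1,797.73
Difference = |£2,401.40 − £1,797.73| = £603.68

£603.68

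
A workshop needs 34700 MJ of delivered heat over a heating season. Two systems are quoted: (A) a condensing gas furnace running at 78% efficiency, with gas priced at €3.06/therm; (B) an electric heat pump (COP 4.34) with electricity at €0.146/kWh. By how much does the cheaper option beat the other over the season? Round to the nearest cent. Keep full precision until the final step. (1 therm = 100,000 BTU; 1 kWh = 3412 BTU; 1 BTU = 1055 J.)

€966.05

Heat load = 34700 MJ = 34,700,000,000 J / 1055 = 32,890,995 BTU
Gas: input = 32,890,995 / 0.78 = 42,167,943 BTU = 421.7 therm → 421.7 × €3.06 = €1,290.34
Heat pump: 32,890,995 BTU / 3412 = 9,640 kWh heat; / 4.34 = 2,221 kWh in → × €0.146 = €324.29
Difference = |€1,290.34 − €324.29| = €966.05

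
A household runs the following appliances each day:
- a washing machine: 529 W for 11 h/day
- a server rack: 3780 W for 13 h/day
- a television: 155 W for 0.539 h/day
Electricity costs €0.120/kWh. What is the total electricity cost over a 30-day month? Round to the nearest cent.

washing machine: 529 W × 11 h × 30 d = 174,570 Wh = 174.6 kWh
server rack: 3780 W × 13 h × 30 d = 1,474,200 Wh = 1,474 kWh
television: 155 W × 0.539 h × 30 d = 2,506 Wh = 2.506 kWh
Total energy = 174.6 + 1,474 + 2.506 = 1,651 kWh
Cost = 1,651 kWh × €0.120 = €198.15

€198.15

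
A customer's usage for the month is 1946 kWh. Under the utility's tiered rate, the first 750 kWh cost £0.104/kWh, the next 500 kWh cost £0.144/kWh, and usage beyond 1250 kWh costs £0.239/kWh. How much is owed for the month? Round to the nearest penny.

First 750 kWh × £0.104 = £78.00
Next 500 kWh × £0.144 = £72.00
Remaining 696 kWh × £0.239 = £166.34
Total = £316.34

£316.34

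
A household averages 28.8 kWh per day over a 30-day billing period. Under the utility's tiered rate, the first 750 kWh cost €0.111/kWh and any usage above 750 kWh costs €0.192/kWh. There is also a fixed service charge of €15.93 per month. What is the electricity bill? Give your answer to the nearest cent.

Usage = 28.8 kWh/day × 30 days = 864 kWh
First 750 kWh × €0.111 = €83.25
Remaining 114 kWh × €0.192 = €21.89
Energy charge = €105.14; + service €15.93 = €121.07

€121.07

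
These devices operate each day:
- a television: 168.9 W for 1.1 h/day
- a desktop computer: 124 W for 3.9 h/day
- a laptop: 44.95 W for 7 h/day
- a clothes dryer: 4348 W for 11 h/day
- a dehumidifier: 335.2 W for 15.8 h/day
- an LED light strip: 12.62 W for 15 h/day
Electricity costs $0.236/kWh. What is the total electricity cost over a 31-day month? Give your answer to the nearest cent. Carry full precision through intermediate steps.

television: 168.9 W × 1.1 h × 31 d = 5,759 Wh = 5.759 kWh
desktop computer: 124 W × 3.9 h × 31 d = 14,992 Wh = 14.99 kWh
laptop: 44.95 W × 7 h × 31 d = 9,754 Wh = 9.754 kWh
clothes dryer: 4348 W × 11 h × 31 d = 1,482,668 Wh = 1,483 kWh
dehumidifier: 335.2 W × 15.8 h × 31 d = 164,181 Wh = 164.2 kWh
LED light strip: 12.62 W × 15 h × 31 d = 5,868 Wh = 5.868 kWh
Total energy = 5.759 + 14.99 + 9.754 + 1,483 + 164.2 + 5.868 = 1,683 kWh
Cost = 1,683 kWh × $0.236 = $397.24

$397.24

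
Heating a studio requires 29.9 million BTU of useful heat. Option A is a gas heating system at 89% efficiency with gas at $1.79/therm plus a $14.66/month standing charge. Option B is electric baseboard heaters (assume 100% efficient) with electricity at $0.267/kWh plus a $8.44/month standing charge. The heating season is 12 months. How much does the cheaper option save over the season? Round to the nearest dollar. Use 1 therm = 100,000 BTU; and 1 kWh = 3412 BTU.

$1664

Heat load = 29.9 × 10⁶ BTU = 29,900,000 BTU
Gas: input = 29,900,000 / 0.89 = 33,595,506 BTU = 336 therm → 336 × $1.79 = $601.36; + 12 × $14.66 standing = $777.28
Electric: 29,900,000 BTU / 3412 = 8,763 kWh → × $0.267 = $2,339.77; + 12 × $8.44 standing = $2,441.05
Difference = |$777.28 − $2,441.05| = $1,663.77 ≈ $1664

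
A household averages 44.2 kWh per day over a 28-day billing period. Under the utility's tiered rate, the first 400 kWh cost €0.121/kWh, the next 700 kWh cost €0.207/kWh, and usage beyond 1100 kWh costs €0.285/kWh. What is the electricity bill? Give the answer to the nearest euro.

Usage = 44.2 kWh/day × 28 days = 1237.6 kWh
First 400 kWh × €0.121 = €48.40
Next 700 kWh × €0.207 = €144.90
Remaining 137.6 kWh × €0.285 = €39.22
Total = €232.52 ≈ €233

€233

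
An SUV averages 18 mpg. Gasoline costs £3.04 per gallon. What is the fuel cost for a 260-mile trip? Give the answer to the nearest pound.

£44

Fuel = 260 mi / 18 mpg = 14.44 gal
Cost = 14.44 gal × £3.04/gal = £43.91 ≈ £44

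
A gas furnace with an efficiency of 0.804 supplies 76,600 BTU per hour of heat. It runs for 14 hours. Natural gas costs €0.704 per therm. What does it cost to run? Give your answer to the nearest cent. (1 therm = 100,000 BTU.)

Heat delivered = 76,600 BTU/h × 14 h = 1,072,400 BTU
Gas input = 1,072,400 / 0.804 = 1,333,831 BTU
= 1,333,831 / 100,000 = 13.34 therm
Cost = 13.34 × €0.704/therm = €9.39

€9.39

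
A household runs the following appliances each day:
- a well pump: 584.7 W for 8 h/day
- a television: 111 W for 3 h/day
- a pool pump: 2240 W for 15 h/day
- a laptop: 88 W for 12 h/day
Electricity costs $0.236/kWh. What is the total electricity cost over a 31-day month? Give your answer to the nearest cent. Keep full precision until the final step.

well pump: 584.7 W × 8 h × 31 d = 145,006 Wh = 145 kWh
television: 111 W × 3 h × 31 d = 10,323 Wh = 10.32 kWh
pool pump: 2240 W × 15 h × 31 d = 1,041,600 Wh = 1,042 kWh
laptop: 88 W × 12 h × 31 d = 32,736 Wh = 32.74 kWh
Total energy = 145 + 10.32 + 1,042 + 32.74 = 1,230 kWh
Cost = 1,230 kWh × $0.236 = $290.20

$290.20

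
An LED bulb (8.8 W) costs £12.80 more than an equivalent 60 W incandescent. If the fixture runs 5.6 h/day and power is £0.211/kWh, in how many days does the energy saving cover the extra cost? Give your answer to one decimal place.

211.6 days

Power saved = 60 − 8.8 = 51.2 W
Daily energy saved = 51.2 W × 5.6 h = 286.7 Wh = 0.28672 kWh
Daily savings = 0.28672 × £0.211 = £0.0605
Payback = £12.80 / £0.0605 per day = 211.6 days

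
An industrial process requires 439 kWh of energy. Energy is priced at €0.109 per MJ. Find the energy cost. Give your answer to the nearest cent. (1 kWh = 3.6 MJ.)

439 kWh × (3.6 MJ/kWh) = 1,580 MJ
Cost = 1,580 MJ × €0.109/MJ = €172.26

€172.26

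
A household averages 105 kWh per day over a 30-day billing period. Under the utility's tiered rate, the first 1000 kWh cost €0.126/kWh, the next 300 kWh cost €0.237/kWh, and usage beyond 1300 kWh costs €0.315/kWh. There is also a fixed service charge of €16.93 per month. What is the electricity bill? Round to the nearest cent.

€796.78

Usage = 105 kWh/day × 30 days = 3150 kWh
First 1000 kWh × €0.126 = €126.00
Next 300 kWh × €0.237 = €71.10
Remaining 1850 kWh × €0.315 = €582.75
Energy charge = €779.85; + service €16.93 = €796.78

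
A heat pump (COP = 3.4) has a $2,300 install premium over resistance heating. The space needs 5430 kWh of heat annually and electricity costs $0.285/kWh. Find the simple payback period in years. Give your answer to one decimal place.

2.1 years

Resistance: 5430 kWh × $0.285 = $1,547.55/yr
Heat pump: 5430 / 3.4 = 1597 kWh in → × $0.285 = $455.16/yr
Annual savings = $1,092.39
Payback = $2,300 / $1,092.39 = 2.11 years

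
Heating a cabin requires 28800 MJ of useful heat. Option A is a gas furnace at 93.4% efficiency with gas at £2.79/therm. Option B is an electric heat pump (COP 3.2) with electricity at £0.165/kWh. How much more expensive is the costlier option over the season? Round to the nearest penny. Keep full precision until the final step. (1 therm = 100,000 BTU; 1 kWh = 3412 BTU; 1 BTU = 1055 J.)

£402.91

Heat load = 28800 MJ = 28,800,000,000 J / 1055 = 27,298,578 BTU
Gas: input = 27,298,578 / 0.934 = 29,227,600 BTU = 292.3 therm → 292.3 × £2.79 = £815.45
Heat pump: 27,298,578 BTU / 3412 = 8,001 kWh heat; / 3.2 = 2,500 kWh in → × £0.165 = £412.54
Difference = |£815.45 − £412.54| = £402.91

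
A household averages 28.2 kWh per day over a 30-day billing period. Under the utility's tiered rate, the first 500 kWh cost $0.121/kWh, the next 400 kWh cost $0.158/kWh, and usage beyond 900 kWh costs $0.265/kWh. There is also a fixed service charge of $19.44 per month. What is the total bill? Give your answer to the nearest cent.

Usage = 28.2 kWh/day × 30 days = 846 kWh
First 500 kWh × $0.121 = $60.50
Next 346 kWh × $0.158 = $54.67
Remaining tier: 0 kWh (not reached)
Energy charge = $115.17; + service $19.44 = $134.61

$134.61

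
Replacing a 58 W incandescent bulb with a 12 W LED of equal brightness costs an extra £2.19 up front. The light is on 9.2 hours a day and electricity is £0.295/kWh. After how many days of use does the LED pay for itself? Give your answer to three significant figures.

17.5 days

Power saved = 58 − 12 = 46 W
Daily energy saved = 46 W × 9.2 h = 423.2 Wh = 0.4232 kWh
Daily savings = 0.4232 × £0.295 = £0.1248
Payback = £2.19 / £0.1248 per day = 17.54 days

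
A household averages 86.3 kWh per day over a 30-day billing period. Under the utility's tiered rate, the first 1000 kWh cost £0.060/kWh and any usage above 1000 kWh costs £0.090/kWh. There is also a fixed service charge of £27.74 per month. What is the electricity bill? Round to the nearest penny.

£230.75

Usage = 86.3 kWh/day × 30 days = 2589 kWh
First 1000 kWh × £0.060 = £60.00
Remaining 1589 kWh × £0.090 = £143.01
Energy charge = £203.01; + service £27.74 = £230.75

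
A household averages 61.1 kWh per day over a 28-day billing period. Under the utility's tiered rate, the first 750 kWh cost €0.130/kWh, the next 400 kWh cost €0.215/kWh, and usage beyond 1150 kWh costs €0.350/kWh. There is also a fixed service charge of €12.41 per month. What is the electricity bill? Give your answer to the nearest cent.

€392.19

Usage = 61.1 kWh/day × 28 days = 1710.8 kWh
First 750 kWh × €0.130 = €97.50
Next 400 kWh × €0.215 = €86.00
Remaining 560.8 kWh × €0.350 = €196.28
Energy charge = €379.78; + service €12.41 = €392.19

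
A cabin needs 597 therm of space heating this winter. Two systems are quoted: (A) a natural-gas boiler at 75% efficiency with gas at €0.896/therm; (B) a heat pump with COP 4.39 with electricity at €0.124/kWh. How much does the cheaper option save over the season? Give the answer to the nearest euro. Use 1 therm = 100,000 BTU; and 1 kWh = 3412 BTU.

€219

Heat load = 597 therm × 100,000 = 59,700,000 BTU
Gas: input = 59,700,000 / 0.75 = 79,600,000 BTU = 796 therm → 796 × €0.896 = €713.22
Heat pump: 59,700,000 BTU / 3412 = 17,500 kWh heat; / 4.39 = 3,986 kWh in → × €0.124 = €494.22
Difference = |€713.22 − €494.22| = €218.99 ≈ €219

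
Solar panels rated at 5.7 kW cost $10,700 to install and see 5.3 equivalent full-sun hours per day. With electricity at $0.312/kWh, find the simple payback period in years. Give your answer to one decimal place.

Daily generation = 5.7 kW × 5.3 h = 30.21 kWh
Annual generation = 30.21 × 365 = 11027 kWh
Annual savings = 11027 × $0.312 = $3,440.31
Payback = $10,700 / $3,440.31 = 3.11 years

3.1 years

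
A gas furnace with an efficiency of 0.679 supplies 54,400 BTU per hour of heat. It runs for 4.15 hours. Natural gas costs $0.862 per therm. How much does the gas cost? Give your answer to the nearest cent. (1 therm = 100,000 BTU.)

$2.87

Heat delivered = 54,400 BTU/h × 4.15 h = 225,760 BTU
Gas input = 225,760 / 0.679 = 332,489 BTU
= 332,489 / 100,000 = 3.325 therm
Cost = 3.325 × $0.862/therm = $2.87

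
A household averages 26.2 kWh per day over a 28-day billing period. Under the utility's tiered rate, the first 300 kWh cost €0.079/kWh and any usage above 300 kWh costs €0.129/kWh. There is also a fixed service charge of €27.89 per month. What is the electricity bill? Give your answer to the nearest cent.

€107.52

Usage = 26.2 kWh/day × 28 days = 733.6 kWh
First 300 kWh × €0.079 = €23.70
Remaining 433.6 kWh × €0.129 = €55.93
Energy charge = €79.63; + service €27.89 = €107.52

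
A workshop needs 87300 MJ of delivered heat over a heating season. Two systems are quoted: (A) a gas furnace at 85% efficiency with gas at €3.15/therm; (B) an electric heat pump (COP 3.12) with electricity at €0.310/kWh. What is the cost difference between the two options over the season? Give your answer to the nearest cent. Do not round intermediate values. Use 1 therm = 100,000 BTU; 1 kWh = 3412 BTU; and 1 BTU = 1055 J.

€656.89

Heat load = 87300 MJ = 87,300,000,000 J / 1055 = 82,748,815 BTU
Gas: input = 82,748,815 / 0.85 = 97,351,547 BTU = 973.5 therm → 973.5 × €3.15 = €3,066.57
Heat pump: 82,748,815 BTU / 3412 = 24,250 kWh heat; / 3.12 = 7,773 kWh in → × €0.310 = €2,409.68
Difference = |€3,066.57 − €2,409.68| = €656.89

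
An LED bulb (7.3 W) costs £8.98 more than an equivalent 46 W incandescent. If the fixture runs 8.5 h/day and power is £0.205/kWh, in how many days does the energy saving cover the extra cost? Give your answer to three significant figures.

Power saved = 46 − 7.3 = 38.7 W
Daily energy saved = 38.7 W × 8.5 h = 329 Wh = 0.32895 kWh
Daily savings = 0.32895 × £0.205 = £0.0674
Payback = £8.98 / £0.0674 per day = 133.2 days

133 days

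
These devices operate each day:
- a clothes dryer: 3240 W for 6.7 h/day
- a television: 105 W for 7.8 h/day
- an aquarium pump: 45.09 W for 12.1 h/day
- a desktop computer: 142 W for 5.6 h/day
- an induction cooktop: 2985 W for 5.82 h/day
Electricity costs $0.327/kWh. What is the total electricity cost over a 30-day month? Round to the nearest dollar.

clothes dryer: 3240 W × 6.7 h × 30 d = 651,240 Wh = 651.2 kWh
television: 105 W × 7.8 h × 30 d = 24,570 Wh = 24.57 kWh
aquarium pump: 45.09 W × 12.1 h × 30 d = 16,368 Wh = 16.37 kWh
desktop computer: 142 W × 5.6 h × 30 d = 23,856 Wh = 23.86 kWh
induction cooktop: 2985 W × 5.82 h × 30 d = 521,181 Wh = 521.2 kWh
Total energy = 651.2 + 24.57 + 16.37 + 23.86 + 521.2 = 1,237 kWh
Cost = 1,237 kWh × $0.327 = $404.57 ≈ $405

$405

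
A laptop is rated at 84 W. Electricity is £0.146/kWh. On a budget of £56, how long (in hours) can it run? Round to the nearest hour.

Energy budget = £56 / £0.146 per kWh = 383.6 kWh = 383,562 Wh
Runtime = 383,562 Wh / 84 W = 4,566 h

4566 h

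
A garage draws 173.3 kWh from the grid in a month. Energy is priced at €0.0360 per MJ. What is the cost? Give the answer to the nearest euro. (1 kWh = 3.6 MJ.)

€22

173.3 kWh × (3.6 MJ/kWh) = 623.9 MJ
Cost = 623.9 MJ × €0.0360/MJ = €22.46 ≈ €22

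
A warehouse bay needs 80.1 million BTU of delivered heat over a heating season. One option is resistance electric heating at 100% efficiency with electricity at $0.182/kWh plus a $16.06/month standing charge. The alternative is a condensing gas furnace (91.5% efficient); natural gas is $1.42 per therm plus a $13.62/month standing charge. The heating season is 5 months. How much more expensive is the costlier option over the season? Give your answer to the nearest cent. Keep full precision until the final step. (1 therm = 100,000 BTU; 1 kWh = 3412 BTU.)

Heat load = 80.1 × 10⁶ BTU = 80,100,000 BTU
Gas: input = 80,100,000 / 0.915 = 87,540,984 BTU = 875.4 therm → 875.4 × $1.42 = $1,243.08; + 5 × $13.62 standing = $1,311.18
Electric: 80,100,000 BTU / 3412 = 23,480 kWh → × $0.182 = $4,272.63; + 5 × $16.06 standing = $4,352.93
Difference = |$1,311.18 − $4,352.93| = $3,041.74

$3041.74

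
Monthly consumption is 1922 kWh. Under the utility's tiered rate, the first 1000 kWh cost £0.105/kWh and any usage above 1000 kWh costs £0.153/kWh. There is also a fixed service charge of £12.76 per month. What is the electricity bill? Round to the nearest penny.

£258.83

First 1000 kWh × £0.105 = £105.00
Remaining 922 kWh × £0.153 = £141.07
Energy charge = £246.07; + service £12.76 = £258.83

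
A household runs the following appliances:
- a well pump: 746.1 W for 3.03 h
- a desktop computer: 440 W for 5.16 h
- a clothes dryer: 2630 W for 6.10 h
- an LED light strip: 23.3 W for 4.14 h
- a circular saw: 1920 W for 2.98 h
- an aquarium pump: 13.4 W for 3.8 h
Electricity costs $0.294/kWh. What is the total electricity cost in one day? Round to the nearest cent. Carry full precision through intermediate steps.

$7.77

well pump: 746.1 W × 3.03 h = 2,261 Wh = 2.261 kWh
desktop computer: 440 W × 5.16 h = 2,270 Wh = 2.27 kWh
clothes dryer: 2630 W × 6.10 h = 16,043 Wh = 16.04 kWh
LED light strip: 23.3 W × 4.14 h = 96 Wh = 0.09646 kWh
circular saw: 1920 W × 2.98 h = 5,722 Wh = 5.722 kWh
aquarium pump: 13.4 W × 3.8 h = 51 Wh = 0.05092 kWh
Total energy = 2.261 + 2.27 + 16.04 + 0.09646 + 5.722 + 0.05092 = 26.44 kWh
Cost = 26.44 kWh × $0.294 = $7.77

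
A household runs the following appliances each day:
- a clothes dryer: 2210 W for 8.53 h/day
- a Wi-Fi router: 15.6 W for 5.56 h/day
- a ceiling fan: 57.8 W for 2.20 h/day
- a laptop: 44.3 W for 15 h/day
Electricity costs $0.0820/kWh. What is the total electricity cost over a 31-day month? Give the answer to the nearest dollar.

$50

clothes dryer: 2210 W × 8.53 h × 31 d = 584,390 Wh = 584.4 kWh
Wi-Fi router: 15.6 W × 5.56 h × 31 d = 2,689 Wh = 2.689 kWh
ceiling fan: 57.8 W × 2.20 h × 31 d = 3,942 Wh = 3.942 kWh
laptop: 44.3 W × 15 h × 31 d = 20,600 Wh = 20.6 kWh
Total energy = 584.4 + 2.689 + 3.942 + 20.6 = 611.6 kWh
Cost = 611.6 kWh × $0.0820 = $50.15 ≈ $50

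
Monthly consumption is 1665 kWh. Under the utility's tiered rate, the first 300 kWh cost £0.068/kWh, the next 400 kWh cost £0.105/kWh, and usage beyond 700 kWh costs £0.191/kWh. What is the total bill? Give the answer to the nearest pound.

First 300 kWh × £0.068 = £20.40
Next 400 kWh × £0.105 = £42.00
Remaining 965 kWh × £0.191 = £184.31
Total = £246.72 ≈ £247

£247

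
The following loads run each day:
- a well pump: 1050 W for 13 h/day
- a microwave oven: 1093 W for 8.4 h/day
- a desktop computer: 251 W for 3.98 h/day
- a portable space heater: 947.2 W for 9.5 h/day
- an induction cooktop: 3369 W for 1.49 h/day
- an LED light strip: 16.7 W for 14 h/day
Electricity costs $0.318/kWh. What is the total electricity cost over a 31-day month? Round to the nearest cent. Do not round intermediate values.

well pump: 1050 W × 13 h × 31 d = 423,150 Wh = 423.1 kWh
microwave oven: 1093 W × 8.4 h × 31 d = 284,617 Wh = 284.6 kWh
desktop computer: 251 W × 3.98 h × 31 d = 30,968 Wh = 30.97 kWh
portable space heater: 947.2 W × 9.5 h × 31 d = 278,950 Wh = 279 kWh
induction cooktop: 3369 W × 1.49 h × 31 d = 155,614 Wh = 155.6 kWh
LED light strip: 16.7 W × 14 h × 31 d = 7,248 Wh = 7.248 kWh
Total energy = 423.1 + 284.6 + 30.97 + 279 + 155.6 + 7.248 = 1,181 kWh
Cost = 1,181 kWh × $0.318 = $375.41

$375.41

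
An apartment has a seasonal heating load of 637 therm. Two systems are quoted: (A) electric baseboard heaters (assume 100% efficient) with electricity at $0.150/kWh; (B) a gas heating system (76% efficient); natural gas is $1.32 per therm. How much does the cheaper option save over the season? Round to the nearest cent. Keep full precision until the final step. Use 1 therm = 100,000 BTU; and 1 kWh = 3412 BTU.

Heat load = 637 therm × 100,000 = 63,700,000 BTU
Gas: input = 63,700,000 / 0.76 = 83,815,789 BTU = 838.2 therm → 838.2 × $1.32 = $1,106.37
Electric: 63,700,000 BTU / 3412 = 18,670 kWh → × $0.150 = $2,800.41
Difference = |$1,106.37 − $2,800.41| = $1,694.04

$1694.04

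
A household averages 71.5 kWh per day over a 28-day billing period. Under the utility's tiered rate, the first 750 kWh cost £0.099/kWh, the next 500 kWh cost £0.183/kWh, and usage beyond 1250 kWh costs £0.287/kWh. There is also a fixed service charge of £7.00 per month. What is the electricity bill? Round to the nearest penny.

£388.57

Usage = 71.5 kWh/day × 28 days = 2002 kWh
First 750 kWh × £0.099 = £74.25
Next 500 kWh × £0.183 = £91.50
Remaining 752 kWh × £0.287 = £215.82
Energy charge = £381.57; + service £7.00 = £388.57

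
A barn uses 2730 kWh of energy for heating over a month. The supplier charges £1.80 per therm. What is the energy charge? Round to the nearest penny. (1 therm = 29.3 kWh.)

2730 kWh × (0.03413 therm/kWh) = 93.17 therm
Cost = 93.17 therm × £1.80/therm = £167.71

£167.71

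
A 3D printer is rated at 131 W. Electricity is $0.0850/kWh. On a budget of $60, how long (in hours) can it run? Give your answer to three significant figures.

Energy budget = $60 / $0.0850 per kWh = 705.9 kWh = 705,882 Wh
Runtime = 705,882 Wh / 131 W = 5,388 h

5390 h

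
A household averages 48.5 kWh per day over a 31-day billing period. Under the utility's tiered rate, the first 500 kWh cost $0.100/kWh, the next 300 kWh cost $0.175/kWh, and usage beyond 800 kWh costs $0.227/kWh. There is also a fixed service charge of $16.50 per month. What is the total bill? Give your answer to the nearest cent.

Usage = 48.5 kWh/day × 31 days = 1503.5 kWh
First 500 kWh × $0.100 = $50.00
Next 300 kWh × $0.175 = $52.50
Remaining 703.5 kWh × $0.227 = $159.69
Energy charge = $262.19; + service $16.50 = $278.69

$278.69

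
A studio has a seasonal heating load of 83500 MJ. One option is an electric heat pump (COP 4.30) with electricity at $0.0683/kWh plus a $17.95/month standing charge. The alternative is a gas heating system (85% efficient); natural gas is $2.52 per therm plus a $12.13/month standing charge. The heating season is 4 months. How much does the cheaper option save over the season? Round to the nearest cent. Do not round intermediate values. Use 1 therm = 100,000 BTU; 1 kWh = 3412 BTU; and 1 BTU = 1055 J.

Heat load = 83500 MJ = 83,500,000,000 J / 1055 = 79,146,919 BTU
Gas: input = 79,146,919 / 0.850 = 93,114,023 BTU = 931.1 therm → 931.1 × $2.52 = $2,346.47; + 4 × $12.13 standing = $2,394.99
Heat pump: 79,146,919 BTU / 3412 = 23,200 kWh heat; / 4.30 = 5,395 kWh in → × $0.0683 = $368.45; + 4 × $17.95 standing = $440.25
Difference = |$2,394.99 − $440.25| = $1,954.74

$1954.74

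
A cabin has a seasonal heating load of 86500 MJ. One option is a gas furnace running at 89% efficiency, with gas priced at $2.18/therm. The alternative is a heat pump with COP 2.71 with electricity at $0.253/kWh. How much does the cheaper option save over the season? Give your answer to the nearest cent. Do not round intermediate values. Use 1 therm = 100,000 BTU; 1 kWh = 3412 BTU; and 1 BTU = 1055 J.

$235.09

Heat load = 86500 MJ = 86,500,000,000 J / 1055 = 81,990,521 BTU
Gas: input = 81,990,521 / 0.89 = 92,124,181 BTU = 921.2 therm → 921.2 × $2.18 = $2,008.31
Heat pump: 81,990,521 BTU / 3412 = 24,030 kWh heat; / 2.71 = 8,867 kWh in → × $0.253 = $2,243.40
Difference = |$2,008.31 − $2,243.40| = $235.09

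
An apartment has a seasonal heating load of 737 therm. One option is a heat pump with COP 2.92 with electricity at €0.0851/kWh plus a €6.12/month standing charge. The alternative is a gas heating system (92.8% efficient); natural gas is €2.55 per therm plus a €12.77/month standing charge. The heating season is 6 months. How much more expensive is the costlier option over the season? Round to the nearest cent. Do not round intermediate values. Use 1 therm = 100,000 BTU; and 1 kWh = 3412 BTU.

€1435.55

Heat load = 737 therm × 100,000 = 73,700,000 BTU
Gas: input = 73,700,000 / 0.928 = 79,418,103 BTU = 794.2 therm → 794.2 × €2.55 = €2,025.16; + 6 × €12.77 standing = €2,101.78
Heat pump: 73,700,000 BTU / 3412 = 21,600 kWh heat; / 2.92 = 7,397 kWh in → × €0.0851 = €629.51; + 6 × €6.12 standing = €666.23
Difference = |€2,101.78 − €666.23| = €1,435.55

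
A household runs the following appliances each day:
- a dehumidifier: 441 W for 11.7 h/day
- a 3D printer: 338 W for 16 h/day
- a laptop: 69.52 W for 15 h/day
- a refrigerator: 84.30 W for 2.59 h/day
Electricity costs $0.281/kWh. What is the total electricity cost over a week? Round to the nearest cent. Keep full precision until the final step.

$23.27

dehumidifier: 441 W × 11.7 h × 7 d = 36,118 Wh = 36.12 kWh
3D printer: 338 W × 16 h × 7 d = 37,856 Wh = 37.86 kWh
laptop: 69.52 W × 15 h × 7 d = 7,300 Wh = 7.3 kWh
refrigerator: 84.30 W × 2.59 h × 7 d = 1,528 Wh = 1.528 kWh
Total energy = 36.12 + 37.86 + 7.3 + 1.528 = 82.8 kWh
Cost = 82.8 kWh × $0.281 = $23.27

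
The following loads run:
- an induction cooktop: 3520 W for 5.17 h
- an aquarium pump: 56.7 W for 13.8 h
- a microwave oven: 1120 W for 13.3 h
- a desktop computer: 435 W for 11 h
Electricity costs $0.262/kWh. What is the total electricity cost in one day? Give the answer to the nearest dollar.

induction cooktop: 3520 W × 5.17 h = 18,198 Wh = 18.2 kWh
aquarium pump: 56.7 W × 13.8 h = 782 Wh = 0.7825 kWh
microwave oven: 1120 W × 13.3 h = 14,896 Wh = 14.9 kWh
desktop computer: 435 W × 11 h = 4,785 Wh = 4.785 kWh
Total energy = 18.2 + 0.7825 + 14.9 + 4.785 = 38.66 kWh
Cost = 38.66 kWh × $0.262 = $10.13 ≈ $10

$10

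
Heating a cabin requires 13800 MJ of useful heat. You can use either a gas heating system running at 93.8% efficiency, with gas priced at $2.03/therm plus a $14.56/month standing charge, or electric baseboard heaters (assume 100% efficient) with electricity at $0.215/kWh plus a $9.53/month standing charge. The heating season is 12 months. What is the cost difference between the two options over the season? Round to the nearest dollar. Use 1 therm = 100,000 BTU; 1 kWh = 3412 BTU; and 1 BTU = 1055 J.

Heat load = 13800 MJ = 13,800,000,000 J / 1055 = 13,080,569 BTU
Gas: input = 13,080,569 / 0.938 = 13,945,169 BTU = 139.5 therm → 139.5 × $2.03 = $283.09; + 12 × $14.56 standing = $457.81
Electric: 13,080,569 BTU / 3412 = 3,834 kWh → × $0.215 = $824.24; + 12 × $9.53 standing = $938.60
Difference = |$457.81 − $938.60| = $480.80 ≈ $481

$481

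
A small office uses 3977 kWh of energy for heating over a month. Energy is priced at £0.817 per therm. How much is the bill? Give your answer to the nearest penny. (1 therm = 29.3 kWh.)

£110.89

3977 kWh × (0.03413 therm/kWh) = 135.7 therm
Cost = 135.7 therm × £0.817/therm = £110.89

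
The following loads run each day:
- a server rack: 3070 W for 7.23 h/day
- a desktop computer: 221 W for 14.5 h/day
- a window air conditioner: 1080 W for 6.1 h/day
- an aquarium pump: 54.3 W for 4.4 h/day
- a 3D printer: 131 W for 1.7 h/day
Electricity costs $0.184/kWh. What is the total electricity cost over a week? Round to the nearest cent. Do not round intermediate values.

server rack: 3070 W × 7.23 h × 7 d = 155,373 Wh = 155.4 kWh
desktop computer: 221 W × 14.5 h × 7 d = 22,432 Wh = 22.43 kWh
window air conditioner: 1080 W × 6.1 h × 7 d = 46,116 Wh = 46.12 kWh
aquarium pump: 54.3 W × 4.4 h × 7 d = 1,672 Wh = 1.672 kWh
3D printer: 131 W × 1.7 h × 7 d = 1,559 Wh = 1.559 kWh
Total energy = 155.4 + 22.43 + 46.12 + 1.672 + 1.559 = 227.2 kWh
Cost = 227.2 kWh × $0.184 = $41.80

$41.80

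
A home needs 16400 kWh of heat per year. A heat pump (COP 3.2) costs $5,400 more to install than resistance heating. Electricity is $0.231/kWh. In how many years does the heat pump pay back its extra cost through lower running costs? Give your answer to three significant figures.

Resistance: 16400 kWh × $0.231 = $3,788.40/yr
Heat pump: 16400 / 3.2 = 5125 kWh in → × $0.231 = $1,183.88/yr
Annual savings = $2,604.53
Payback = $5,400 / $2,604.53 = 2.07 years

2.07 years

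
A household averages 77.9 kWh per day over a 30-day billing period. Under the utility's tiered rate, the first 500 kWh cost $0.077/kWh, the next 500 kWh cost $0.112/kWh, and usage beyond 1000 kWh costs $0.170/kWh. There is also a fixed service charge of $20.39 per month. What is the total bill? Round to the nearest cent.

Usage = 77.9 kWh/day × 30 days = 2337 kWh
First 500 kWh × $0.077 = $38.50
Next 500 kWh × $0.112 = $56.00
Remaining 1337 kWh × $0.170 = $227.29
Energy charge = $321.79; + service $20.39 = $342.18

$342.18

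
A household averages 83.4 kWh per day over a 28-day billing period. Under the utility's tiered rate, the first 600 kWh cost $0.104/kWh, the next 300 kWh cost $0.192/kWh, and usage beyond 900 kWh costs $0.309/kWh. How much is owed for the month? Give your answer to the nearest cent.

Usage = 83.4 kWh/day × 28 days = 2335.2 kWh
First 600 kWh × $0.104 = $62.40
Next 300 kWh × $0.192 = $57.60
Remaining 1435.2 kWh × $0.309 = $443.48
Total = $563.48

$563.48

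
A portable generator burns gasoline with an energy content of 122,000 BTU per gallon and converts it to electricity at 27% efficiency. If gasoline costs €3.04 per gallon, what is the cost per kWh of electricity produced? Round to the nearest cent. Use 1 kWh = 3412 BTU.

€0.31

Electrical output per gallon = 122,000 BTU × 0.27 / 3412 BTU/kWh = 9.654 kWh
Cost per kWh = €3.04 / 9.654 kWh = €0.315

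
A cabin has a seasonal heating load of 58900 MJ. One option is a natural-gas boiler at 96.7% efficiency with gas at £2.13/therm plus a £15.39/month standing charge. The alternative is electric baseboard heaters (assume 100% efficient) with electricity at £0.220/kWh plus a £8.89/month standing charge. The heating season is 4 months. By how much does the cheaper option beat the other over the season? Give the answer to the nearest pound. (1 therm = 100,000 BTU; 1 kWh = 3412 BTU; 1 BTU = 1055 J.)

Heat load = 58900 MJ = 58,900,000,000 J / 1055 = 55,829,384 BTU
Gas: input = 55,829,384 / 0.967 = 57,734,627 BTU = 577.3 therm → 577.3 × £2.13 = £1,229.75; + 4 × £15.39 standing = £1,291.31
Electric: 55,829,384 BTU / 3412 = 16,360 kWh → × £0.220 = £3,599.78; + 4 × £8.89 standing = £3,635.34
Difference = |£1,291.31 − £3,635.34| = £2,344.04 ≈ £2344

£2344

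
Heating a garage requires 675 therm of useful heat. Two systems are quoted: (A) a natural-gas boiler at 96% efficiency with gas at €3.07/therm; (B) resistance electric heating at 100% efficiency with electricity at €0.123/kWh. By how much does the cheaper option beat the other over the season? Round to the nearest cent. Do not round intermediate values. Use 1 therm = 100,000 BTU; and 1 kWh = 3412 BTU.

€274.73

Heat load = 675 therm × 100,000 = 67,500,000 BTU
Gas: input = 67,500,000 / 0.96 = 70,312,500 BTU = 703.1 therm → 703.1 × €3.07 = €2,158.59
Electric: 67,500,000 BTU / 3412 = 19,780 kWh → × €0.123 = €2,433.32
Difference = |€2,158.59 − €2,433.32| = €274.73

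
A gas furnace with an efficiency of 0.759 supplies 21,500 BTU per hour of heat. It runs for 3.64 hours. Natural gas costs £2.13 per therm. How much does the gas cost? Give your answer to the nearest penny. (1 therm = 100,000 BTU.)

£2.20

Heat delivered = 21,500 BTU/h × 3.64 h = 78,260 BTU
Gas input = 78,260 / 0.759 = 103,109 BTU
= 103,109 / 100,000 = 1.031 therm
Cost = 1.031 × £2.13/therm = £2.20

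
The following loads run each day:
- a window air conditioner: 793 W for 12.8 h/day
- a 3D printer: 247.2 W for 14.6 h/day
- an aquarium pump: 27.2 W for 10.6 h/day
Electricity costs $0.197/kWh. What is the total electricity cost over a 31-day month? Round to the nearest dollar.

window air conditioner: 793 W × 12.8 h × 31 d = 314,662 Wh = 314.7 kWh
3D printer: 247.2 W × 14.6 h × 31 d = 111,883 Wh = 111.9 kWh
aquarium pump: 27.2 W × 10.6 h × 31 d = 8,938 Wh = 8.938 kWh
Total energy = 314.7 + 111.9 + 8.938 = 435.5 kWh
Cost = 435.5 kWh × $0.197 = $85.79 ≈ $86

$86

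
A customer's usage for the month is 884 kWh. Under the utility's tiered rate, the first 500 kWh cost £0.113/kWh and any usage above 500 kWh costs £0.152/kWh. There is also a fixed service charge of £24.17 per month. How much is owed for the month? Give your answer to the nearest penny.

First 500 kWh × £0.113 = £56.50
Remaining 384 kWh × £0.152 = £58.37
Energy charge = £114.87; + service £24.17 = £139.04

£139.04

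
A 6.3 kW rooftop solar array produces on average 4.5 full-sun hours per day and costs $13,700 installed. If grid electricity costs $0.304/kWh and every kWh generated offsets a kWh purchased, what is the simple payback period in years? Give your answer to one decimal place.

Daily generation = 6.3 kW × 4.5 h = 28.35 kWh
Annual generation = 28.35 × 365 = 10348 kWh
Annual savings = 10348 × $0.304 = $3,145.72
Payback = $13,700 / $3,145.72 = 4.36 years

4.4 years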